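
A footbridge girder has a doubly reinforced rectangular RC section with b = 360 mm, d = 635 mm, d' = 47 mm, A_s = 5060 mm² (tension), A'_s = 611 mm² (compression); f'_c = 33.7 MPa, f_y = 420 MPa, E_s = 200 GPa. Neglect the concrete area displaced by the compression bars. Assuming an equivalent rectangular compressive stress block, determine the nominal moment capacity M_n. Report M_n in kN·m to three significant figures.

Assume both tension and compression steel yield.
Net tension couple steel: A_s − A'_s = 4449 mm².
a = (A_s − A'_s) f_y / (0.85 f'_c b) = 1868580/(0.85 × 33.7 × 360) = 181.20 mm.
c = a/β₁ = 181.20/0.809 = 223.98 mm; ε'_s = 0.003(c − d')/c = 0.0024 ≥ f_y/E_s = 0.0021, so compression steel does yield.
M_n = (A_s − A'_s) f_y (d − a/2) + A'_s f_y (d − d') = [1868580 × (635 − 90.6) + 256620 × (635 − 47)] × 10⁻⁶ = 1017.25 + 150.89 = 1168.14 kN·m.

M_n ≈ 1170 kN·m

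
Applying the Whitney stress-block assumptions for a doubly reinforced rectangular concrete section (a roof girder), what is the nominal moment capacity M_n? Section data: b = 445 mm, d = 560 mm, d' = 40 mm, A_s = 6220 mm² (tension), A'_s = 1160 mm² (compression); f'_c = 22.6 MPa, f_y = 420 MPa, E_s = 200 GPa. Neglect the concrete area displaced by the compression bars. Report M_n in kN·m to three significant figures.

Assume both tension and compression steel yield.
Net tension couple steel: A_s − A'_s = 5060 mm².
a = (A_s − A'_s) f_y / (0.85 f'_c b) = 2125200/(0.85 × 22.6 × 445) = 248.61 mm.
c = a/β₁ = 248.61/0.85 = 292.48 mm; ε'_s = 0.003(c − d')/c = 0.0026 ≥ f_y/E_s = 0.0021, so compression steel does yield.
M_n = (A_s − A'_s) f_y (d − a/2) + A'_s f_y (d − d') = [2125200 × (560 − 124.305) + 487200 × (560 − 40)] × 10⁻⁶ = 925.94 + 253.34 = 1179.28 kN·m.

M_n ≈ 1180 kN·m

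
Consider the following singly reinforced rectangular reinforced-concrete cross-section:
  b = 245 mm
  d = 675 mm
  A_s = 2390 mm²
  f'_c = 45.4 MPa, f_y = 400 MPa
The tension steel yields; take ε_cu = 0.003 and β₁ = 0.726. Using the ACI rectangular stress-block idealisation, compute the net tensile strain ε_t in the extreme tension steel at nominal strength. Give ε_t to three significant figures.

a = A_s f_y/(0.85 f'_c b) = 101.12 mm.
β₁ = 0.726, so c = a/β₁ = 101.12/0.726 = 139.28 mm.
From the linear strain diagram with ε_cu = 0.003: ε_t = 0.003 (d − c)/c = 0.003 × (675 − 139.28)/139.28 = 0.0115.
Since ε_t ≥ 0.005, the section is tension-controlled.

ε_t ≈ 0.0115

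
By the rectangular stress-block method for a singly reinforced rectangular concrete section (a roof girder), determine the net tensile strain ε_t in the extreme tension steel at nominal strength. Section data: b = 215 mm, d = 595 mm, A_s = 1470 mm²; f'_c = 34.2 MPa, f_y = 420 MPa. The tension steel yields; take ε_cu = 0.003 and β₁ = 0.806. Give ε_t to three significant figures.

ε_t ≈ 0.0116

a = A_s f_y/(0.85 f'_c b) = 98.78 mm.
β₁ = 0.806, so c = a/β₁ = 98.78/0.806 = 122.56 mm.
From the linear strain diagram with ε_cu = 0.003: ε_t = 0.003 (d − c)/c = 0.003 × (595 − 122.56)/122.56 = 0.0116.
Since ε_t ≥ 0.005, the section is tension-controlled.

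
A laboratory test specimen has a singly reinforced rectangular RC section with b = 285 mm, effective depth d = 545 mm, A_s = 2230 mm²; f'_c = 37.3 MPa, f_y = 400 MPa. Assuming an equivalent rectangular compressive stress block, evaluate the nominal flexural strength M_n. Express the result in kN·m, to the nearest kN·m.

T = A_s f_y = 2230 × 400 = 892000 N = 892 kN.
From C = T: a = T/(0.85 f'_c b) = 892000/(0.85 × 37.3 × 285) = 98.72 mm.
M_n = T(d − a/2) = 892 kN × (545 − 49.36) mm = 442.11 kN·m.

M_n ≈ 442 kN·m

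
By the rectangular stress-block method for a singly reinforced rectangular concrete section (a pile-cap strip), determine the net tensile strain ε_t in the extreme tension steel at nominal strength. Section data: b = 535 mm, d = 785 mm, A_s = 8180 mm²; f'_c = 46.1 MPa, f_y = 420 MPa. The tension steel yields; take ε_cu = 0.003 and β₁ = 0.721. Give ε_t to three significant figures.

ε_t ≈ 0.00736

a = A_s f_y/(0.85 f'_c b) = 163.88 mm.
β₁ = 0.721, so c = a/β₁ = 163.88/0.721 = 227.30 mm.
From the linear strain diagram with ε_cu = 0.003: ε_t = 0.003 (d − c)/c = 0.003 × (785 − 227.30)/227.30 = 0.00736.
Since ε_t ≥ 0.005, the section is tension-controlled.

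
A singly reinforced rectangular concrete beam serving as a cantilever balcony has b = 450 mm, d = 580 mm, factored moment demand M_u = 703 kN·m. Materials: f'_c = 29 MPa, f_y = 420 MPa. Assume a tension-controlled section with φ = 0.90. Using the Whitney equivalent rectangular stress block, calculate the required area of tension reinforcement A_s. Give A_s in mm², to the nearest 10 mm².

M_n = M_u/φ = 703/0.90 = 781.111 kN·m.
With M_n = 0.85 f'_c a b (d − a/2), solve the quadratic for a:
a = d − √(d² − 2M_n/(0.85 f'_c b)) = 580 − √(580² − 2 × 781.111×10⁶/(0.85 × 29 × 450)) = 137.77 mm.
A_s = 0.85 f'_c a b / f_y = 0.85 × 29 × 137.77 × 450 / 420 = 3638.6 mm².

A_s ≈ 3640 mm²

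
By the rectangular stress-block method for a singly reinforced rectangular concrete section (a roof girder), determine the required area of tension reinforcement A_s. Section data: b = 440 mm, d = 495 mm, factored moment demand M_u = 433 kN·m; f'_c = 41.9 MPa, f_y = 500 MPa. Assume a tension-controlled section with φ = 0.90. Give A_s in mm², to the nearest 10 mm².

M_n = M_u/φ = 433/0.90 = 481.111 kN·m.
With M_n = 0.85 f'_c a b (d − a/2), solve the quadratic for a:
a = d − √(d² − 2M_n/(0.85 f'_c b)) = 495 − √(495² − 2 × 481.111×10⁶/(0.85 × 41.9 × 440)) = 66.49 mm.
A_s = 0.85 f'_c a b / f_y = 0.85 × 41.9 × 66.49 × 440 / 500 = 2083.9 mm².

A_s ≈ 2080 mm²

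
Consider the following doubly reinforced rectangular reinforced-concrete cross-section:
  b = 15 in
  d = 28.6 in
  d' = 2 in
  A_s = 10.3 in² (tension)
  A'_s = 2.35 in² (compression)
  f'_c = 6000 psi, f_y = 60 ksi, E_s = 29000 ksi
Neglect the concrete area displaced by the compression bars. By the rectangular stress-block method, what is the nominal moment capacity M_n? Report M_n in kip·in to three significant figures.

M_n ≈ 15900 kip·in

Assume both steels yield.
a = (A_s − A'_s) f_y/(0.85 f'_c b) = (10.3 − 2.35) × 60/(0.85 × 6 × 15) = 6.235 in.
c = a/β₁ = 6.235/0.75 = 8.313 in; ε'_s = 0.003(c − d')/c = 0.0023 ≥ ε_y = 0.0021, so the compression steel yields.
M_n = (A_s − A'_s) f_y (d − a/2) + A'_s f_y (d − d') = 477 × (28.6 − 3.1175) + 141 × (28.6 − 2) = 12155.2 + 3750.6 = 15905.8 kip·in.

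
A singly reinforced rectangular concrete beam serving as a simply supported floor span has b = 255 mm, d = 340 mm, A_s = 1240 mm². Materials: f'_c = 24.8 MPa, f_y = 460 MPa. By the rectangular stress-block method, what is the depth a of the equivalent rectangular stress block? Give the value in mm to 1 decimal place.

a ≈ 106.1 mm

T = A_s f_y = 1240 × 460 = 570400 N = 570.4 kN.
Setting C = 0.85 f'_c a b equal to T: a = 570400/(0.85 × 24.8 × 255) = 106.1 mm.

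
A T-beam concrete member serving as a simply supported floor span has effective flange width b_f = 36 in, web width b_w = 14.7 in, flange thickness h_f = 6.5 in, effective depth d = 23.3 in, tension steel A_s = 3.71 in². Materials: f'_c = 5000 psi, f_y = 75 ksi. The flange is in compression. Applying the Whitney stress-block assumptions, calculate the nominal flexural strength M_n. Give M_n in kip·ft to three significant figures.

M_n ≈ 519 kip·ft

Tension: T = A_s f_y = 3.71 × 75 = 278.25 kips.
Try a within the flange: a = T/(0.85 f'_c b_f) = 278.25/(0.85 × 5 × 36) = 1.819 in.
Since a = 1.819 ≤ h_f = 6.5 in, the stress block lies entirely in the flange; analyse as a rectangular beam of width b_f.
M_n = T(d − a/2) = 278.25 × (23.3 − 0.9095) = 6230.2 kip·in.
M_n = 6230.2/12 = 519.18 kip·ft.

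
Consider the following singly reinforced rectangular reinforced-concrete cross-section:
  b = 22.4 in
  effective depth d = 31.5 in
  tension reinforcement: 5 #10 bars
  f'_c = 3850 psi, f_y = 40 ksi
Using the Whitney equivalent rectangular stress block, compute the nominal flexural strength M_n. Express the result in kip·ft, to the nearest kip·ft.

M_n ≈ 630 kip·ft

A_s = 5 × 1.27 = 6.35 in².
T = A_s f_y = 6.35 × 40 = 254 kips.
a = T/(0.85 f'_c b) = 254/(0.85 × 3.85 × 22.4) = 3.465 in.
M_n = T(d − a/2) = 254 × (31.5 − 1.7325) = 7560.9 kip·in = 7560.9/12 = 630.08 kip·ft.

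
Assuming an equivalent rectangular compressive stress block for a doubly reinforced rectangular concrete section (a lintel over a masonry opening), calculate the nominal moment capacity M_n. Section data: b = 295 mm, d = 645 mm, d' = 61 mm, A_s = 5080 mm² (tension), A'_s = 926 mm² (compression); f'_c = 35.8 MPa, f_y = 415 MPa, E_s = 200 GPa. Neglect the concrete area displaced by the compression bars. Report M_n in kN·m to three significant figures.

Assume both tension and compression steel yield.
Net tension couple steel: A_s − A'_s = 4154 mm².
a = (A_s − A'_s) f_y / (0.85 f'_c b) = 1723910/(0.85 × 35.8 × 295) = 192.04 mm.
c = a/β₁ = 192.04/0.794 = 241.86 mm; ε'_s = 0.003(c − d')/c = 0.0022 ≥ f_y/E_s = 0.0021, so compression steel does yield.
M_n = (A_s − A'_s) f_y (d − a/2) + A'_s f_y (d − d') = [1723910 × (645 − 96.02) + 384290 × (645 − 61)] × 10⁻⁶ = 946.39 + 224.43 = 1170.82 kN·m.

M_n ≈ 1170 kN·m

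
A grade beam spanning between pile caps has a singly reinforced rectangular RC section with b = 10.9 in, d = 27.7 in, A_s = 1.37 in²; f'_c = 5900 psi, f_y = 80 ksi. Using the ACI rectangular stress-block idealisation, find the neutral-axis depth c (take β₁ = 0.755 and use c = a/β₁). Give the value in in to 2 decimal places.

c ≈ 2.66 in

T = A_s f_y = 1.37 × 80 = 109.6 kips.
a = T/(0.85 f'_c b) = 109.6/(0.85 × 5.9 × 10.9) = 2.0050 in.
With β₁ = 0.755, c = a/β₁ = 2.0050/0.755 = 2.66 in.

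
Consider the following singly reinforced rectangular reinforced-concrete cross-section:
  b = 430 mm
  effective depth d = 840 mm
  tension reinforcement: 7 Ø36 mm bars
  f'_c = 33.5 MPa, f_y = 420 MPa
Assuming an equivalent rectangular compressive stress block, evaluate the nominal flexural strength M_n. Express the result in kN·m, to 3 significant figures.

M_n ≈ 2150 kN·m

A_s = 7 × 1018 = 7126 mm².
T = A_s f_y = 7126 × 420 = 2992920 N = 2992.92 kN.
From C = T: a = T/(0.85 f'_c b) = 2992920/(0.85 × 33.5 × 430) = 244.43 mm.
M_n = T(d − a/2) = 2992.92 kN × (840 − 122.215) mm = 2148.27 kN·m.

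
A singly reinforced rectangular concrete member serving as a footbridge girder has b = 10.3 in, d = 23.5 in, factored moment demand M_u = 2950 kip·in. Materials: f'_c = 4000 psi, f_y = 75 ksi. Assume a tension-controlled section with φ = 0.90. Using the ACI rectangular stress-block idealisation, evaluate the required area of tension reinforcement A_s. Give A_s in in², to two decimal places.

A_s ≈ 2.05 in²

M_n = M_u/φ = 2950/0.90 = 3277.78 kip·in.
From M_n = 0.85 f'_c a b (d − a/2):
a = d − √(d² − 2M_n/(0.85 f'_c b)) = 23.5 − √(23.5² − 2 × 3277.78/(0.85 × 4 × 10.3)) = 4.394 in.
A_s = 0.85 f'_c a b / f_y = 0.85 × 4 × 4.394 × 10.3 / 75 = 2.052 in².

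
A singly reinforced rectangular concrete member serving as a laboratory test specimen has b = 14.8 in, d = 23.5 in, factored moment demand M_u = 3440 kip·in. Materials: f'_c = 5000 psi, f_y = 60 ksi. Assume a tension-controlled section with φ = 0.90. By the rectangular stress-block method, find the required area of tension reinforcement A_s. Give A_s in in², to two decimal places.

A_s ≈ 2.88 in²

M_n = M_u/φ = 3440/0.90 = 3822.22 kip·in.
From M_n = 0.85 f'_c a b (d − a/2):
a = d − √(d² − 2M_n/(0.85 f'_c b)) = 23.5 − √(23.5² − 2 × 3822.22/(0.85 × 5 × 14.8)) = 2.746 in.
A_s = 0.85 f'_c a b / f_y = 0.85 × 5 × 2.746 × 14.8 / 60 = 2.879 in².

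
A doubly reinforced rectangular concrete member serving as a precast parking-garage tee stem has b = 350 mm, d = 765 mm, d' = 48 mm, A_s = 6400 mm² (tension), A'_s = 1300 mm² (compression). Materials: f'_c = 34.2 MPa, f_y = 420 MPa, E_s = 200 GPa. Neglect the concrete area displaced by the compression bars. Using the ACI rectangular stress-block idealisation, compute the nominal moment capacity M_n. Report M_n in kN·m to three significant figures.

M_n ≈ 1800 kN·m

Assume both tension and compression steel yield.
Net tension couple steel: A_s − A'_s = 5100 mm².
a = (A_s − A'_s) f_y / (0.85 f'_c b) = 2142000/(0.85 × 34.2 × 350) = 210.53 mm.
c = a/β₁ = 210.53/0.806 = 261.20 mm; ε'_s = 0.003(c − d')/c = 0.0024 ≥ f_y/E_s = 0.0021, so compression steel does yield.
M_n = (A_s − A'_s) f_y (d − a/2) + A'_s f_y (d − d') = [2142000 × (765 − 105.265) + 546000 × (765 − 48)] × 10⁻⁶ = 1413.15 + 391.48 = 1804.63 kN·m.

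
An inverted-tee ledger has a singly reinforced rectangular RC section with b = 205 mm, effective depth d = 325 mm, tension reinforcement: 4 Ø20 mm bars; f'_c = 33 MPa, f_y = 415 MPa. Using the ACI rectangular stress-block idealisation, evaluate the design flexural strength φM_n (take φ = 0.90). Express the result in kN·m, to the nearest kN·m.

A_s = 4 × 314 = 1256 mm².
T = A_s f_y = 1256 × 415 = 521240 N = 521.24 kN.
From C = T: a = T/(0.85 f'_c b) = 521240/(0.85 × 33 × 205) = 90.65 mm.
M_n = T(d − a/2) = 521.24 kN × (325 − 45.325) mm = 145.78 kN·m.
φM_n = 0.90 × 145.78 = 131.20 kN·m.

φM_n ≈ 131 kN·m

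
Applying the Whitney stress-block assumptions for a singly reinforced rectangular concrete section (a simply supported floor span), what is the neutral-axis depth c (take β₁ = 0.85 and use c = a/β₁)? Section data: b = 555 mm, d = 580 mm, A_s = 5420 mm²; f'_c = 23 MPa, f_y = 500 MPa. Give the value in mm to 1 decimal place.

T = A_s f_y = 5420 × 500 = 2710000 N = 2710 kN.
Setting C = 0.85 f'_c a b equal to T: a = 2710000/(0.85 × 23 × 555) = 249.764 mm.
With β₁ = 0.85, c = a/β₁ = 249.764/0.85 = 293.8 mm.

c ≈ 293.8 mm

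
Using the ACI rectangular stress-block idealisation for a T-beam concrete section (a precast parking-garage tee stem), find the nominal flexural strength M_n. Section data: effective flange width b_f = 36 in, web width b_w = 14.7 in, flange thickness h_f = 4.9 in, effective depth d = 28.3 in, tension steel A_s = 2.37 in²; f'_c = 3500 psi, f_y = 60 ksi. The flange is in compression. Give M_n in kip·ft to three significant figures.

M_n ≈ 327 kip·ft

Tension: T = A_s f_y = 2.37 × 60 = 142.2 kips.
Try a within the flange: a = T/(0.85 f'_c b_f) = 142.2/(0.85 × 3.5 × 36) = 1.328 in.
Since a = 1.328 ≤ h_f = 4.9 in, the stress block lies entirely in the flange; analyse as a rectangular beam of width b_f.
M_n = T(d − a/2) = 142.2 × (28.3 − 0.664) = 3929.8 kip·in.
M_n = 3929.8/12 = 327.48 kip·ft.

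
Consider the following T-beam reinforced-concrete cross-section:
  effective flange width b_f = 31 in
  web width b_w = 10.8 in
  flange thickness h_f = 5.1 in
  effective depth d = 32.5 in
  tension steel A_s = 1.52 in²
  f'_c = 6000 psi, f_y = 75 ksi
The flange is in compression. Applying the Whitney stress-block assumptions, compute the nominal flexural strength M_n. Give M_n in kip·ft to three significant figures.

M_n ≈ 305 kip·ft

Tension: T = A_s f_y = 1.52 × 75 = 114 kips.
Try a within the flange: a = T/(0.85 f'_c b_f) = 114/(0.85 × 6 × 31) = 0.721 in.
Since a = 0.721 ≤ h_f = 5.1 in, the stress block lies entirely in the flange; analyse as a rectangular beam of width b_f.
M_n = T(d − a/2) = 114 × (32.5 − 0.3605) = 3663.9 kip·in.
M_n = 3663.9/12 = 305.33 kip·ft.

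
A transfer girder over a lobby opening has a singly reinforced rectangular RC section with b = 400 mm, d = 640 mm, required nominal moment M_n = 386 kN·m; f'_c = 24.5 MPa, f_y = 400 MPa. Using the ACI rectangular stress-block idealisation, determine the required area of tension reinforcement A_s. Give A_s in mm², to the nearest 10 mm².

A_s ≈ 1600 mm²

With M_n = 0.85 f'_c a b (d − a/2), solve the quadratic for a:
a = d − √(d² − 2M_n/(0.85 f'_c b)) = 640 − √(640² − 2 × 386×10⁶/(0.85 × 24.5 × 400)) = 77.04 mm.
A_s = 0.85 f'_c a b / f_y = 0.85 × 24.5 × 77.04 × 400 / 400 = 1604.4 mm².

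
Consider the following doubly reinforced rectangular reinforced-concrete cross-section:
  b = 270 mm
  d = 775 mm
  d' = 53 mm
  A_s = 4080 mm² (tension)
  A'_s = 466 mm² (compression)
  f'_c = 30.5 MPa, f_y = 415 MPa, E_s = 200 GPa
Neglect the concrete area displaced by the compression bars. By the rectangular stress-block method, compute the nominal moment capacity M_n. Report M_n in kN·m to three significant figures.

M_n ≈ 1140 kN·m

Assume both tension and compression steel yield.
Net tension couple steel: A_s − A'_s = 3614 mm².
a = (A_s − A'_s) f_y / (0.85 f'_c b) = 1499810/(0.85 × 30.5 × 270) = 214.27 mm.
c = a/β₁ = 214.27/0.832 = 257.54 mm; ε'_s = 0.003(c − d')/c = 0.0024 ≥ f_y/E_s = 0.0021, so compression steel does yield.
M_n = (A_s − A'_s) f_y (d − a/2) + A'_s f_y (d − d') = [1499810 × (775 − 107.135) + 193390 × (775 − 53)] × 10⁻⁶ = 1001.67 + 139.63 = 1141.30 kN·m.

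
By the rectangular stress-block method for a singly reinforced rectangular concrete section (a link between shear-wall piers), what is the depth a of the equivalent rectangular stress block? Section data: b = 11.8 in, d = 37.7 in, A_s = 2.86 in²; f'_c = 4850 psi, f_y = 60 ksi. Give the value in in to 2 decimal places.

a ≈ 3.53 in

T = A_s f_y = 2.86 × 60 = 171.6 kips.
a = T/(0.85 f'_c b) = 171.6/(0.85 × 4.85 × 11.8) = 3.53 in.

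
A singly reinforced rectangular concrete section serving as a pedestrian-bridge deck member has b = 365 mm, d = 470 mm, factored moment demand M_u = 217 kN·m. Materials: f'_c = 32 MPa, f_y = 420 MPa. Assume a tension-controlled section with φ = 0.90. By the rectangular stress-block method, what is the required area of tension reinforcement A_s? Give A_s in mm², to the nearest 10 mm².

M_n = M_u/φ = 217/0.90 = 241.111 kN·m.
With M_n = 0.85 f'_c a b (d − a/2), solve the quadratic for a:
a = d − √(d² − 2M_n/(0.85 f'_c b)) = 470 − √(470² − 2 × 241.111×10⁶/(0.85 × 32 × 365)) = 54.88 mm.
A_s = 0.85 f'_c a b / f_y = 0.85 × 32 × 54.88 × 365 / 420 = 1297.3 mm².

A_s ≈ 1300 mm²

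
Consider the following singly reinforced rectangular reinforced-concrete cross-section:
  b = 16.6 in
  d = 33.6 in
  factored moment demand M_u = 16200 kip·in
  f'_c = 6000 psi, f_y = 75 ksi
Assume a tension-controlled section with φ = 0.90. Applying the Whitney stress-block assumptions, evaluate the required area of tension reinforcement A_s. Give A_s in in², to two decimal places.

M_n = M_u/φ = 16200/0.90 = 18000 kip·in.
From M_n = 0.85 f'_c a b (d − a/2):
a = d − √(d² − 2M_n/(0.85 f'_c b)) = 33.6 − √(33.6² − 2 × 18000/(0.85 × 6 × 16.6)) = 7.072 in.
A_s = 0.85 f'_c a b / f_y = 0.85 × 6 × 7.072 × 16.6 / 75 = 7.983 in².

A_s ≈ 7.98 in²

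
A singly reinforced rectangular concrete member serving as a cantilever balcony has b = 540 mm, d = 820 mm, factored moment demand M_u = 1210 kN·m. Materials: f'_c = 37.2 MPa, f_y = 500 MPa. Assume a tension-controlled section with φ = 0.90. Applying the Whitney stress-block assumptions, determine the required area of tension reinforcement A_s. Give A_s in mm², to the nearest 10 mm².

A_s ≈ 3500 mm²

M_n = M_u/φ = 1210/0.90 = 1344.44 kN·m.
With M_n = 0.85 f'_c a b (d − a/2), solve the quadratic for a:
a = d − √(d² − 2M_n/(0.85 f'_c b)) = 820 − √(820² − 2 × 1344.44×10⁶/(0.85 × 37.2 × 540)) = 102.42 mm.
A_s = 0.85 f'_c a b / f_y = 0.85 × 37.2 × 102.42 × 540 / 500 = 3497.6 mm².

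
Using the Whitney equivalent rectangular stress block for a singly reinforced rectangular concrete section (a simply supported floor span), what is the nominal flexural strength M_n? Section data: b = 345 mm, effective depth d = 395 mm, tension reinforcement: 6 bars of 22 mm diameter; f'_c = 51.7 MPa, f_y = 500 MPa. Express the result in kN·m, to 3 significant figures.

A_s = 6 × 380 = 2280 mm².
T = A_s f_y = 2280 × 500 = 1140000 N = 1140 kN.
From C = T: a = T/(0.85 f'_c b) = 1140000/(0.85 × 51.7 × 345) = 75.19 mm.
M_n = T(d − a/2) = 1140 kN × (395 − 37.595) mm = 407.44 kN·m.

M_n ≈ 407 kN·m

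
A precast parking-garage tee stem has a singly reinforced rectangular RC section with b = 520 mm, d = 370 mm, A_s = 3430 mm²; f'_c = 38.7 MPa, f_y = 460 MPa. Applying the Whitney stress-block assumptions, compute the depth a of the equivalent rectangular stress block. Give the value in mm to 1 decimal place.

a ≈ 92.2 mm

T = A_s f_y = 3430 × 460 = 1577800 N = 1577.8 kN.
Setting C = 0.85 f'_c a b equal to T: a = 1577800/(0.85 × 38.7 × 520) = 92.2 mm.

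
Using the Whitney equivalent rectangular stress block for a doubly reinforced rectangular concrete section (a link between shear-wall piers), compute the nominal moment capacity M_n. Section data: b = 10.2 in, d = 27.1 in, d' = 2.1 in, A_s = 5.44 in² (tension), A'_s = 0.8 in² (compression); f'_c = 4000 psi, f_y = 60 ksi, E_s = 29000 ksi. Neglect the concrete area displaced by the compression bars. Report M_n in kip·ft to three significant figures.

M_n ≈ 636 kip·ft

Assume both steels yield.
a = (A_s − A'_s) f_y/(0.85 f'_c b) = (5.44 − 0.8) × 60/(0.85 × 4 × 10.2) = 8.028 in.
c = a/β₁ = 8.028/0.85 = 9.445 in; ε'_s = 0.003(c − d')/c = 0.0023 ≥ ε_y = 0.0021, so the compression steel yields.
M_n = (A_s − A'_s) f_y (d − a/2) + A'_s f_y (d − d') = 278.4 × (27.1 − 4.014) + 48 × (27.1 − 2.1) = 6427.1 + 1200.0 = 7627.1 kip·in = 7627.1/12 = 635.59 kip·ft.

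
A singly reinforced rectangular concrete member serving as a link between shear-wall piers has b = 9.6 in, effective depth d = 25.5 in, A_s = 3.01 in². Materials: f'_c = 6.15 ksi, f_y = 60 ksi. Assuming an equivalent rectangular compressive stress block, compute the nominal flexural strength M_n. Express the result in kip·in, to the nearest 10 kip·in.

M_n ≈ 4280 kip·in

T = A_s f_y = 3.01 × 60 = 180.6 kips.
a = T/(0.85 f'_c b) = 180.6/(0.85 × 6.15 × 9.6) = 3.599 in.
M_n = T(d − a/2) = 180.6 × (25.5 − 1.7995) = 4280.3 kip·in.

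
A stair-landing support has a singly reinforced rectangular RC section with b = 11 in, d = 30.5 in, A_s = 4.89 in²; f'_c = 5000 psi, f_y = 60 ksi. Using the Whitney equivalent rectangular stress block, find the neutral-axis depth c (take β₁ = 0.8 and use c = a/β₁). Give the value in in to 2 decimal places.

c ≈ 7.84 in

T = A_s f_y = 4.89 × 60 = 293.4 kips.
a = T/(0.85 f'_c b) = 293.4/(0.85 × 5 × 11) = 6.2759 in.
With β₁ = 0.8, c = a/β₁ = 6.2759/0.8 = 7.84 in.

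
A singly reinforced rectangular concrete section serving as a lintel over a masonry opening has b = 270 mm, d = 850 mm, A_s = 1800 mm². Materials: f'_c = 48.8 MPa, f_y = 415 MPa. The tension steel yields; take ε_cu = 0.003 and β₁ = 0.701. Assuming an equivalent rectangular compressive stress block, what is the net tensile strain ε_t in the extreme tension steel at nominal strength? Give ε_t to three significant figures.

ε_t ≈ 0.0238

a = A_s f_y/(0.85 f'_c b) = 66.70 mm.
β₁ = 0.701, so c = a/β₁ = 66.70/0.701 = 95.15 mm.
From the linear strain diagram with ε_cu = 0.003: ε_t = 0.003 (d − c)/c = 0.003 × (850 − 95.15)/95.15 = 0.0238.
Since ε_t ≥ 0.005, the section is tension-controlled.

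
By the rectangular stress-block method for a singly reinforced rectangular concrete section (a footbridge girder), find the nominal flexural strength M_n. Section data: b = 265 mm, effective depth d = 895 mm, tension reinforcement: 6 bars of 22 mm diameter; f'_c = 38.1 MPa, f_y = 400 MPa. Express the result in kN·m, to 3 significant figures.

M_n ≈ 768 kN·m

A_s = 6 × 380 = 2280 mm².
T = A_s f_y = 2280 × 400 = 912000 N = 912 kN.
From C = T: a = T/(0.85 f'_c b) = 912000/(0.85 × 38.1 × 265) = 106.27 mm.
M_n = T(d − a/2) = 912 kN × (895 − 53.135) mm = 767.78 kN·m.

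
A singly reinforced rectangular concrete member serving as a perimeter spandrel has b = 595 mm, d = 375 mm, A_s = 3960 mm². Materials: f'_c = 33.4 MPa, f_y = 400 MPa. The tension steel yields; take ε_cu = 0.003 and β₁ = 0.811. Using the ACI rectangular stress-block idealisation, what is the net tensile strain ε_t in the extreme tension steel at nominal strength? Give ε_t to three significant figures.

a = A_s f_y/(0.85 f'_c b) = 93.77 mm.
β₁ = 0.811, so c = a/β₁ = 93.77/0.811 = 115.62 mm.
From the linear strain diagram with ε_cu = 0.003: ε_t = 0.003 (d − c)/c = 0.003 × (375 − 115.62)/115.62 = 0.00673.
Since ε_t ≥ 0.005, the section is tension-controlled.

ε_t ≈ 0.00673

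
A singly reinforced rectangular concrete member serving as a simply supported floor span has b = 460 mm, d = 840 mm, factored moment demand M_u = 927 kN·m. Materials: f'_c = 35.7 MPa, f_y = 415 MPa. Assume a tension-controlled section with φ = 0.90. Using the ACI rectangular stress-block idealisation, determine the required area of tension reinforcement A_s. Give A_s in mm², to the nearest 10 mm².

A_s ≈ 3130 mm²

M_n = M_u/φ = 927/0.90 = 1030 kN·m.
With M_n = 0.85 f'_c a b (d − a/2), solve the quadratic for a:
a = d − √(d² − 2M_n/(0.85 f'_c b)) = 840 − √(840² − 2 × 1030×10⁶/(0.85 × 35.7 × 460)) = 92.99 mm.
A_s = 0.85 f'_c a b / f_y = 0.85 × 35.7 × 92.99 × 460 / 415 = 3127.8 mm².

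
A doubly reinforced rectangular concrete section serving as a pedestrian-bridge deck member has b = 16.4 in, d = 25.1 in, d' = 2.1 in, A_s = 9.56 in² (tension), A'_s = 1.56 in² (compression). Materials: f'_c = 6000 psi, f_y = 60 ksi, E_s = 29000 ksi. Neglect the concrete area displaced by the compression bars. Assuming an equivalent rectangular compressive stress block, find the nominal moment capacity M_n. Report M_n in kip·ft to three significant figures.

Assume both steels yield.
a = (A_s − A'_s) f_y/(0.85 f'_c b) = (9.56 − 1.56) × 60/(0.85 × 6 × 16.4) = 5.739 in.
c = a/β₁ = 5.739/0.75 = 7.652 in; ε'_s = 0.003(c − d')/c = 0.0022 ≥ ε_y = 0.0021, so the compression steel yields.
M_n = (A_s − A'_s) f_y (d − a/2) + A'_s f_y (d − d') = 480 × (25.1 − 2.8695) + 93.6 × (25.1 − 2.1) = 10670.6 + 2152.8 = 12823.4 kip·in = 12823.4/12 = 1068.62 kip·ft.

M_n ≈ 1070 kip·ft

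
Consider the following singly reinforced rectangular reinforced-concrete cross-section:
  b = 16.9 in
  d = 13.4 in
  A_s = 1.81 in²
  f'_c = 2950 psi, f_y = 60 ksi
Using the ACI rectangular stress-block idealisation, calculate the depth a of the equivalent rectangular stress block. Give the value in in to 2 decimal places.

T = A_s f_y = 1.81 × 60 = 108.6 kips.
a = T/(0.85 f'_c b) = 108.6/(0.85 × 2.95 × 16.9) = 2.56 in.

a ≈ 2.56 in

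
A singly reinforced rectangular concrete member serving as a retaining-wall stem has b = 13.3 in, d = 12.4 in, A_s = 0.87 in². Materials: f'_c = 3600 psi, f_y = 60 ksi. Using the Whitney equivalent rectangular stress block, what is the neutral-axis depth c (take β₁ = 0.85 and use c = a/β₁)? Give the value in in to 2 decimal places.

T = A_s f_y = 0.87 × 60 = 52.2 kips.
a = T/(0.85 f'_c b) = 52.2/(0.85 × 3.6 × 13.3) = 1.2826 in.
With β₁ = 0.85, c = a/β₁ = 1.2826/0.85 = 1.51 in.

c ≈ 1.51 in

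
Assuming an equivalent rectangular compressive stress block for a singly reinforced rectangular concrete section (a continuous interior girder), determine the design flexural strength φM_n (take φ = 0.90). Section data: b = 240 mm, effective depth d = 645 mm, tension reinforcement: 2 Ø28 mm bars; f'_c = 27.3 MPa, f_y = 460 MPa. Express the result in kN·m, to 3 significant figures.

φM_n ≈ 303 kN·m

A_s = 2 × 616 = 1232 mm².
T = A_s f_y = 1232 × 460 = 566720 N = 566.72 kN.
From C = T: a = T/(0.85 f'_c b) = 566720/(0.85 × 27.3 × 240) = 101.76 mm.
M_n = T(d − a/2) = 566.72 kN × (645 − 50.88) mm = 336.70 kN·m.
φM_n = 0.90 × 336.70 = 303.03 kN·m.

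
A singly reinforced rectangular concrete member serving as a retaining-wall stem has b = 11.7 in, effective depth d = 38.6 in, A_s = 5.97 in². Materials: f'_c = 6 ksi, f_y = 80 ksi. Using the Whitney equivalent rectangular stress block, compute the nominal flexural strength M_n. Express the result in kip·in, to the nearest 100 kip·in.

T = A_s f_y = 5.97 × 80 = 477.6 kips.
a = T/(0.85 f'_c b) = 477.6/(0.85 × 6 × 11.7) = 8.004 in.
M_n = T(d − a/2) = 477.6 × (38.6 − 4.002) = 16524.0 kip·in.

M_n ≈ 16500 kip·in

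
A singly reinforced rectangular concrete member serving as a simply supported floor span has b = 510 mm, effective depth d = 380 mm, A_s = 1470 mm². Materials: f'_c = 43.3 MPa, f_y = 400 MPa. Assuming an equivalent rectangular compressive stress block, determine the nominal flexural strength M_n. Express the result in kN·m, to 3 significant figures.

T = A_s f_y = 1470 × 400 = 588000 N = 588 kN.
From C = T: a = T/(0.85 f'_c b) = 588000/(0.85 × 43.3 × 510) = 31.33 mm.
M_n = T(d − a/2) = 588 kN × (380 − 15.665) mm = 214.23 kN·m.

M_n ≈ 214 kN·m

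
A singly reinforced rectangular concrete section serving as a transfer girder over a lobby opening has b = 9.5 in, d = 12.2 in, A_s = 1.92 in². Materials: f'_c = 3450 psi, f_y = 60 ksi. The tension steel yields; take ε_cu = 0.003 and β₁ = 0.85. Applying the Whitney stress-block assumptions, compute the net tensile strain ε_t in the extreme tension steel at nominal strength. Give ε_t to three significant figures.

ε_t ≈ 0.00452

a = A_s f_y/(0.85 f'_c b) = 4.135 in.
β₁ = 0.85, so c = a/β₁ = 4.135/0.85 = 4.865 in.
From the linear strain diagram with ε_cu = 0.003: ε_t = 0.003 (d − c)/c = 0.003 × (12.2 − 4.865)/4.865 = 0.00452.
ε_t is between 0.004 and 0.005 — transition zone.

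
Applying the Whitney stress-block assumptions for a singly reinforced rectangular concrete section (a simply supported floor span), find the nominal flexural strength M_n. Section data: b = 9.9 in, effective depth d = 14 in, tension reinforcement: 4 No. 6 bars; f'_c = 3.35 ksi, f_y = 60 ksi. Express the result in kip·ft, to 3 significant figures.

M_n ≈ 107 kip·ft

A_s = 4 × 0.44 = 1.76 in².
T = A_s f_y = 1.76 × 60 = 105.6 kips.
a = T/(0.85 f'_c b) = 105.6/(0.85 × 3.35 × 9.9) = 3.746 in.
M_n = T(d − a/2) = 105.6 × (14 − 1.873) = 1280.6 kip·in = 1280.6/12 = 106.72 kip·ft.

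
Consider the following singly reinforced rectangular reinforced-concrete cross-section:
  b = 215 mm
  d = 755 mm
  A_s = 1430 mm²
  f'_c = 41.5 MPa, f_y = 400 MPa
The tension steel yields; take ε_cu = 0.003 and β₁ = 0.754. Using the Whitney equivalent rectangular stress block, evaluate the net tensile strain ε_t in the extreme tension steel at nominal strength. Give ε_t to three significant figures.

a = A_s f_y/(0.85 f'_c b) = 75.42 mm.
β₁ = 0.754, so c = a/β₁ = 75.42/0.754 = 100.03 mm.
From the linear strain diagram with ε_cu = 0.003: ε_t = 0.003 (d − c)/c = 0.003 × (755 − 100.03)/100.03 = 0.0196.
Since ε_t ≥ 0.005, the section is tension-controlled.

ε_t ≈ 0.0196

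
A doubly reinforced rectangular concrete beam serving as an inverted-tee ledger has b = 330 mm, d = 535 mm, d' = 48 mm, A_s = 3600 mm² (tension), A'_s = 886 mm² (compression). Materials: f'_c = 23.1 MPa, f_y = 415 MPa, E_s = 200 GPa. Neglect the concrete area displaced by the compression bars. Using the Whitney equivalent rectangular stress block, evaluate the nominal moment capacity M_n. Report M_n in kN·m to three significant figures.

Assume both tension and compression steel yield.
Net tension couple steel: A_s − A'_s = 2714 mm².
a = (A_s − A'_s) f_y / (0.85 f'_c b) = 1126310/(0.85 × 23.1 × 330) = 173.83 mm.
c = a/β₁ = 173.83/0.85 = 204.51 mm; ε'_s = 0.003(c − d')/c = 0.0023 ≥ f_y/E_s = 0.0021, so compression steel does yield.
M_n = (A_s − A'_s) f_y (d − a/2) + A'_s f_y (d − d') = [1126310 × (535 − 86.915) + 367690 × (535 − 48)] × 10⁻⁶ = 504.68 + 179.07 = 683.75 kN·m.

M_n ≈ 684 kN·m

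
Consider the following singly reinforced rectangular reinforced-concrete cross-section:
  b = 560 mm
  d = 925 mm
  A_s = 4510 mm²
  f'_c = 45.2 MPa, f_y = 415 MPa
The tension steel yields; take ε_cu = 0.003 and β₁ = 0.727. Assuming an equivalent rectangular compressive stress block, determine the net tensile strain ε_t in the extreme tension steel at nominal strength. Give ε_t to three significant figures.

a = A_s f_y/(0.85 f'_c b) = 86.99 mm.
β₁ = 0.727, so c = a/β₁ = 86.99/0.727 = 119.66 mm.
From the linear strain diagram with ε_cu = 0.003: ε_t = 0.003 (d − c)/c = 0.003 × (925 − 119.66)/119.66 = 0.0202.
Since ε_t ≥ 0.005, the section is tension-controlled.

ε_t ≈ 0.0202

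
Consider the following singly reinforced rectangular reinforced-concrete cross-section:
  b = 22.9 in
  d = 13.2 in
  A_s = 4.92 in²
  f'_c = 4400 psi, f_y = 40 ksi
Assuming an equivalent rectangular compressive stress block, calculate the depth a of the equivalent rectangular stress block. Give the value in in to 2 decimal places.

T = A_s f_y = 4.92 × 40 = 196.8 kips.
a = T/(0.85 f'_c b) = 196.8/(0.85 × 4.4 × 22.9) = 2.30 in.

a ≈ 2.30 in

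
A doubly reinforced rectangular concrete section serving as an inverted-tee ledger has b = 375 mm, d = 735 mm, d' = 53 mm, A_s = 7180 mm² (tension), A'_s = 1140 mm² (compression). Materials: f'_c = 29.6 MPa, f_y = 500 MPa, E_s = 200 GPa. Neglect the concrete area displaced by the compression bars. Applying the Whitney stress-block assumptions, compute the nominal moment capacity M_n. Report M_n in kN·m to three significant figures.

Assume both tension and compression steel yield.
Net tension couple steel: A_s − A'_s = 6040 mm².
a = (A_s − A'_s) f_y / (0.85 f'_c b) = 3020000/(0.85 × 29.6 × 375) = 320.08 mm.
c = a/β₁ = 320.08/0.839 = 381.50 mm; ε'_s = 0.003(c − d')/c = 0.0026 ≥ f_y/E_s = 0.0025, so compression steel does yield.
M_n = (A_s − A'_s) f_y (d − a/2) + A'_s f_y (d − d') = [3020000 × (735 − 160.04) + 570000 × (735 − 53)] × 10⁻⁶ = 1736.38 + 388.74 = 2125.12 kN·m.

M_n ≈ 2130 kN·m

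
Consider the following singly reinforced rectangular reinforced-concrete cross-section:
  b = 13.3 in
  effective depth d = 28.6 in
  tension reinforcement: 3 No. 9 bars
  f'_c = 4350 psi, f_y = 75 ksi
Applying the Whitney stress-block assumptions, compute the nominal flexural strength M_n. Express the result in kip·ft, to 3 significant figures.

M_n ≈ 493 kip·ft

A_s = 3 × 1 = 3 in².
T = A_s f_y = 3 × 75 = 225 kips.
a = T/(0.85 f'_c b) = 225/(0.85 × 4.35 × 13.3) = 4.575 in.
M_n = T(d − a/2) = 225 × (28.6 − 2.2875) = 5920.3 kip·in = 5920.3/12 = 493.36 kip·ft.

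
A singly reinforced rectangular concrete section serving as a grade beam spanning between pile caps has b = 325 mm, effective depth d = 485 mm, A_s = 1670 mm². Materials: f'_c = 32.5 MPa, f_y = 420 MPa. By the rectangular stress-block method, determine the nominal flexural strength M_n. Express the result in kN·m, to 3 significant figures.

M_n ≈ 313 kN·m

T = A_s f_y = 1670 × 420 = 701400 N = 701.4 kN.
From C = T: a = T/(0.85 f'_c b) = 701400/(0.85 × 32.5 × 325) = 78.12 mm.
M_n = T(d − a/2) = 701.4 kN × (485 − 39.06) mm = 312.78 kN·m.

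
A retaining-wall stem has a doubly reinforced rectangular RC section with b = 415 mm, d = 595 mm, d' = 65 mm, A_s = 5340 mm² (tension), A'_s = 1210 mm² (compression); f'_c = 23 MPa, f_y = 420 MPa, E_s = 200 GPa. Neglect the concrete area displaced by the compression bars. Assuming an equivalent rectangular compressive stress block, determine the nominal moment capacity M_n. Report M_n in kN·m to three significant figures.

Assume both tension and compression steel yield.
Net tension couple steel: A_s − A'_s = 4130 mm².
a = (A_s − A'_s) f_y / (0.85 f'_c b) = 1734600/(0.85 × 23 × 415) = 213.80 mm.
c = a/β₁ = 213.80/0.85 = 251.53 mm; ε'_s = 0.003(c − d')/c = 0.0022 ≥ f_y/E_s = 0.0021, so compression steel does yield.
M_n = (A_s − A'_s) f_y (d − a/2) + A'_s f_y (d − d') = [1734600 × (595 − 106.9) + 508200 × (595 − 65)] × 10⁻⁶ = 846.66 + 269.35 = 1116.01 kN·m.

M_n ≈ 1120 kN·m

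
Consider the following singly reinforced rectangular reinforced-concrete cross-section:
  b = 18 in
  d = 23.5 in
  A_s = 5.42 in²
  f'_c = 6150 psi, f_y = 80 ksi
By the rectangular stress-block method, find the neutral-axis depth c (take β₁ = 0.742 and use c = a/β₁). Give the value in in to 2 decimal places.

T = A_s f_y = 5.42 × 80 = 433.6 kips.
a = T/(0.85 f'_c b) = 433.6/(0.85 × 6.15 × 18) = 4.6081 in.
With β₁ = 0.742, c = a/β₁ = 4.6081/0.742 = 6.21 in.

c ≈ 6.21 in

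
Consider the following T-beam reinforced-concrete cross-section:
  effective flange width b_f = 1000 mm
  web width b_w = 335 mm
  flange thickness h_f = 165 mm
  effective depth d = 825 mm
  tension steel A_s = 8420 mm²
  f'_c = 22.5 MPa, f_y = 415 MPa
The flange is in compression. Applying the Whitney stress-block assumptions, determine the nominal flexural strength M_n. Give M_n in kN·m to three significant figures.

M_n ≈ 2560 kN·m

Tension: T = A_s f_y = 8420 × 415 = 3494300 N.
Try a within the flange: a = T/(0.85 f'_c b_f) = 3494300/(0.85 × 22.5 × 1000) = 182.71 mm.
a = 182.71 > h_f = 165 mm: the block extends into the web. Split into flange-overhang and web parts.
C_f = 0.85 f'_c (b_f − b_w) h_f = 0.85 × 22.5 × (1000 − 335) × 165 = 2098491 N.
Remaining web compression depth: a_w = (T − C_f)/(0.85 f'_c b_w) = (3494300 − 2098491)/(0.85 × 22.5 × 335) = 217.86 mm.
M_n = C_f(d − h_f/2) + (T − C_f)(d − a_w/2) = 2098491 × (825 − 82.5) + 1395809 × (825 − 108.93) = 1558.13 + 999.50 = 2557.63 × 10⁶ N·mm.
M_n = 2557.63 kN·m.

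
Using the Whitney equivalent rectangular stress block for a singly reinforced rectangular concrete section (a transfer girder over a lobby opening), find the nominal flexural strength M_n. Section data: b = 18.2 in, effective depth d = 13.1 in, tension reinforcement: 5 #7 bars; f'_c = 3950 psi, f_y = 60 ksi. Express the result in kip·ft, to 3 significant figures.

A_s = 5 × 0.6 = 3 in².
T = A_s f_y = 3 × 60 = 180 kips.
a = T/(0.85 f'_c b) = 180/(0.85 × 3.95 × 18.2) = 2.946 in.
M_n = T(d − a/2) = 180 × (13.1 − 1.473) = 2092.9 kip·in = 2092.9/12 = 174.41 kip·ft.

M_n ≈ 174 kip·ft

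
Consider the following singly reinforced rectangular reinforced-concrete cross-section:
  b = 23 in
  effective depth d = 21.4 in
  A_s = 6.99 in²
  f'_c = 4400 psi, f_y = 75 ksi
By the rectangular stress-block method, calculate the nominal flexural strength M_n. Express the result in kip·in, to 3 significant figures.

M_n ≈ 9620 kip·in

T = A_s f_y = 6.99 × 75 = 524.25 kips.
a = T/(0.85 f'_c b) = 524.25/(0.85 × 4.4 × 23) = 6.095 in.
M_n = T(d − a/2) = 524.25 × (21.4 − 3.0475) = 9621.3 kip·in.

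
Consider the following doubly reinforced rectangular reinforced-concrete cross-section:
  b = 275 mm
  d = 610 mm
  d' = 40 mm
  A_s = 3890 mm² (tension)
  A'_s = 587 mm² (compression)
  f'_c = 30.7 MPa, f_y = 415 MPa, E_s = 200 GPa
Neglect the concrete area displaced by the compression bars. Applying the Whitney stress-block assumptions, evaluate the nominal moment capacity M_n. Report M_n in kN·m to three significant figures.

Assume both tension and compression steel yield.
Net tension couple steel: A_s − A'_s = 3303 mm².
a = (A_s − A'_s) f_y / (0.85 f'_c b) = 1370745/(0.85 × 30.7 × 275) = 191.01 mm.
c = a/β₁ = 191.01/0.831 = 229.86 mm; ε'_s = 0.003(c − d')/c = 0.0025 ≥ f_y/E_s = 0.0021, so compression steel does yield.
M_n = (A_s − A'_s) f_y (d − a/2) + A'_s f_y (d − d') = [1370745 × (610 − 95.505) + 243605 × (610 − 40)] × 10⁻⁶ = 705.24 + 138.85 = 844.09 kN·m.

M_n ≈ 844 kN·m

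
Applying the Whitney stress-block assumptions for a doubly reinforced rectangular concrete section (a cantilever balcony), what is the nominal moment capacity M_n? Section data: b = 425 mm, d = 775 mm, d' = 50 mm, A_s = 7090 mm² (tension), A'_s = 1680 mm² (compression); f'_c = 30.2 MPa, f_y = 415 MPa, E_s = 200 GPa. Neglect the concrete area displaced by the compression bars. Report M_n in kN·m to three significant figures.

Assume both tension and compression steel yield.
Net tension couple steel: A_s − A'_s = 5410 mm².
a = (A_s − A'_s) f_y / (0.85 f'_c b) = 2245150/(0.85 × 30.2 × 425) = 205.79 mm.
c = a/β₁ = 205.79/0.834 = 246.75 mm; ε'_s = 0.003(c − d')/c = 0.0024 ≥ f_y/E_s = 0.0021, so compression steel does yield.
M_n = (A_s − A'_s) f_y (d − a/2) + A'_s f_y (d − d') = [2245150 × (775 − 102.895) + 697200 × (775 − 50)] × 10⁻⁶ = 1508.98 + 505.47 = 2014.45 kN·m.

M_n ≈ 2010 kN·m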